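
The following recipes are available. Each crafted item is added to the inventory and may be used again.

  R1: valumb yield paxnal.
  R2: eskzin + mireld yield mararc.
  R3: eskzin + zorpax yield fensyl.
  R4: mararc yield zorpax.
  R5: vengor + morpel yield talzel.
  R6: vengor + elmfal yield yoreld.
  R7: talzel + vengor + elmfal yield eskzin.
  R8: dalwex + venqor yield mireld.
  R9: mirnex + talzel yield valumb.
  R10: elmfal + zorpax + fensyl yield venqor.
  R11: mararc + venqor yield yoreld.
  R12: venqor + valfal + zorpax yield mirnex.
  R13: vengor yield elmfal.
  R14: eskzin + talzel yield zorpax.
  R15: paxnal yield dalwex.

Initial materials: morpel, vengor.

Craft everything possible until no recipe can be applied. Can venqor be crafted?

Using R5, vengor and morpel make talzel.
Using R13, vengor makes elmfal.
Using R7, talzel, vengor, and elmfal make eskzin.
Using R14, eskzin and talzel make zorpax.
eskzin + zorpax → fensyl (R3).
Using R10, elmfal, zorpax, and fensyl make venqor.

Yes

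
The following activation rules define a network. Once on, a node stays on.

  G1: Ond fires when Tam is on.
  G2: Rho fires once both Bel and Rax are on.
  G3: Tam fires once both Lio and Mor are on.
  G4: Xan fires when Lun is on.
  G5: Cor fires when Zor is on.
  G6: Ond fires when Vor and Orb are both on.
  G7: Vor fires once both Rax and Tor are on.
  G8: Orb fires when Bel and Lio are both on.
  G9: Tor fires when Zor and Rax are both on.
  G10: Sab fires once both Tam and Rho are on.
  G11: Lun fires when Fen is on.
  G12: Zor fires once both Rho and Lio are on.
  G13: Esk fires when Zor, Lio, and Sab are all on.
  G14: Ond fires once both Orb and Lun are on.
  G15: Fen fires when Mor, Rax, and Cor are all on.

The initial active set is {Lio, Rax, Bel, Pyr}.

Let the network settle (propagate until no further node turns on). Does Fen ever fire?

Fen would need Mor, Rax, and Cor (G15), but Mor never turns on.

No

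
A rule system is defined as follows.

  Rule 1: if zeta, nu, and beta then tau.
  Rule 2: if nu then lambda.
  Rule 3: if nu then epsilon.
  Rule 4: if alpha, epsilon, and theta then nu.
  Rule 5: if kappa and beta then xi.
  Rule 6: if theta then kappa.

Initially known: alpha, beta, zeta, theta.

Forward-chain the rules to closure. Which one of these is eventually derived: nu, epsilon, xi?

From theta, Rule 6 gives kappa.
From kappa and beta, Rule 5 gives xi.
nu would need alpha, epsilon, and theta (Rule 4), but epsilon is never established. epsilon would need nu (Rule 3), but nu is never established.

xi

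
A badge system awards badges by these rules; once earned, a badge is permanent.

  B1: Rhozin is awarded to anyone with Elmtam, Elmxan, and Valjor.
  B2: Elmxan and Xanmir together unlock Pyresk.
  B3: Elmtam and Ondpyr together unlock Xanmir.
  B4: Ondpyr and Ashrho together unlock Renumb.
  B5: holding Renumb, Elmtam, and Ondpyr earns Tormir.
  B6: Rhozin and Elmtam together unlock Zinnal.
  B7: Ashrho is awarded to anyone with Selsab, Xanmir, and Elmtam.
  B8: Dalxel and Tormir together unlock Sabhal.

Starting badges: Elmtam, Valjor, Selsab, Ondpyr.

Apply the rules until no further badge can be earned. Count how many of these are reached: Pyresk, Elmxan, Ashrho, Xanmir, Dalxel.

With Elmtam and Ondpyr, Xanmir is earned (B3).
With Selsab, Xanmir, and Elmtam, Ashrho is earned (B7).
Pyresk would need Elmxan and Xanmir (B2), but Elmxan is never earned.
No rule produces Elmxan, and it is not given.
Ashrho: reached.
Xanmir: reached.
No rule produces Dalxel, and it is not given.
Reached: Ashrho and Xanmir — 2 of the 5.

2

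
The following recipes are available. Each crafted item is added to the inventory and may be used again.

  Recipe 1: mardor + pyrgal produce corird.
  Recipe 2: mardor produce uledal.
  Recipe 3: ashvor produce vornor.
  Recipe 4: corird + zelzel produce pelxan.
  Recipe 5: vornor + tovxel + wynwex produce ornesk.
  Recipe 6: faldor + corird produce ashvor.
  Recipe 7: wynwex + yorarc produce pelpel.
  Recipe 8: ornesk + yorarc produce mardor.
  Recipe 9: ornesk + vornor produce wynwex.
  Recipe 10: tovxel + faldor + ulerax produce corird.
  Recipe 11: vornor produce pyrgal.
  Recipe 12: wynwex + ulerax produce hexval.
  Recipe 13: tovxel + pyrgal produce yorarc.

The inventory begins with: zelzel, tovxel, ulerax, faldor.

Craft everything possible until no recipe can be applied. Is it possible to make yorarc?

Using Recipe 10, tovxel, faldor, and ulerax make corird.
Using Recipe 6, faldor and corird make ashvor.
Using Recipe 3, ashvor makes vornor.
Using Recipe 11, vornor makes pyrgal.
Using Recipe 13, tovxel and pyrgal make yorarc.

Yes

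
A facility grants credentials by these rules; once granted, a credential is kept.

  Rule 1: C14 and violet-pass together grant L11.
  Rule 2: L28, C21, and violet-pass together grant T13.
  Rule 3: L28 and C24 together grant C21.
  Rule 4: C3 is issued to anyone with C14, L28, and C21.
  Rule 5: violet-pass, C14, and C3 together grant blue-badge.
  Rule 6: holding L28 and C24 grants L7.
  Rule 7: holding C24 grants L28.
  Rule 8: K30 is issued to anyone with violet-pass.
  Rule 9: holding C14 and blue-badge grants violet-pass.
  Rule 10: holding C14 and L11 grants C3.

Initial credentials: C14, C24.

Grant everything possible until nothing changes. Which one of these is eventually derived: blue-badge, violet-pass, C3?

C3

Holding C24 grants L28 (Rule 7).
Holding L28 and C24 grants C21 (Rule 3).
Holding C14, L28, and C21 grants C3 (Rule 4).
violet-pass would need C14 and blue-badge (Rule 9), but blue-badge is never granted. blue-badge would need violet-pass, C14, and C3 (Rule 5), but violet-pass is never granted.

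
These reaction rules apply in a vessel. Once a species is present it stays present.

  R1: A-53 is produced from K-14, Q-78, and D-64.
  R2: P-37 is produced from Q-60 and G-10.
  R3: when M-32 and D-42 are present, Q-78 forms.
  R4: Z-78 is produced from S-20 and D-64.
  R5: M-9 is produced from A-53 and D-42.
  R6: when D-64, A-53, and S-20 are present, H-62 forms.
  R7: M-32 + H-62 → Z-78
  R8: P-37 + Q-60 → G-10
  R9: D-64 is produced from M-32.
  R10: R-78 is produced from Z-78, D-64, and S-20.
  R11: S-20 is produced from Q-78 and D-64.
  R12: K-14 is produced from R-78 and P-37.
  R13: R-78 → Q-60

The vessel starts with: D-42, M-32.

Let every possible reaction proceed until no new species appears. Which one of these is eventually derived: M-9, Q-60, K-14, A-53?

Q-60

M-32 and D-42 present → Q-78 forms (R3).
M-32 present → D-64 forms (R9).
Q-78 and D-64 present → S-20 forms (R11).
S-20 and D-64 present → Z-78 forms (R4).
Z-78, D-64, and S-20 present → R-78 forms (R10).
R-78 present → Q-60 forms (R13).
A-53 would need K-14, Q-78, and D-64 (R1), but K-14 never forms. M-9 would need A-53 and D-42 (R5), but A-53 never forms. K-14 would need R-78 and P-37 (R12), but P-37 never forms.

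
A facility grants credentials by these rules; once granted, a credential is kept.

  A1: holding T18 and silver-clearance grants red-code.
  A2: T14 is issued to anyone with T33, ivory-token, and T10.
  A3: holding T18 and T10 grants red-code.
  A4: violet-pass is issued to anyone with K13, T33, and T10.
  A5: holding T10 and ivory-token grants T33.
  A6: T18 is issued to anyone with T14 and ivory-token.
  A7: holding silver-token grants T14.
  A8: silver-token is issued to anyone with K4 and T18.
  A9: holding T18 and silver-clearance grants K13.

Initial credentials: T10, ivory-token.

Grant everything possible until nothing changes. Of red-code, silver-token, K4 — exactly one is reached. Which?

Holding T10 and ivory-token grants T33 (A5).
Holding T33, ivory-token, and T10 grants T14 (A2).
Holding T14 and ivory-token grants T18 (A6).
Holding T18 and T10 grants red-code (A3).
No rule produces K4, and it is not given. silver-token would need K4 and T18 (A8), but K4 is never granted.

red-code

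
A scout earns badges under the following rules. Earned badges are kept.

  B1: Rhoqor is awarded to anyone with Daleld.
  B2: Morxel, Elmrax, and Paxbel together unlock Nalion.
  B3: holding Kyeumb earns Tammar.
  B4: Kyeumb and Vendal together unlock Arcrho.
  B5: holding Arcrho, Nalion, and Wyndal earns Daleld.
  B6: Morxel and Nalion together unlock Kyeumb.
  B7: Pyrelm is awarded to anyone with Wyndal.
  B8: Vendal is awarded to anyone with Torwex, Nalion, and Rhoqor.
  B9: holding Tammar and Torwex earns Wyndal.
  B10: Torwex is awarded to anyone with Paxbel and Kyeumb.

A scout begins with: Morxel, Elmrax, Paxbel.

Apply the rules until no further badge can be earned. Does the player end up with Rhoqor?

Rhoqor would need Daleld (B1), but Daleld is never earned.

No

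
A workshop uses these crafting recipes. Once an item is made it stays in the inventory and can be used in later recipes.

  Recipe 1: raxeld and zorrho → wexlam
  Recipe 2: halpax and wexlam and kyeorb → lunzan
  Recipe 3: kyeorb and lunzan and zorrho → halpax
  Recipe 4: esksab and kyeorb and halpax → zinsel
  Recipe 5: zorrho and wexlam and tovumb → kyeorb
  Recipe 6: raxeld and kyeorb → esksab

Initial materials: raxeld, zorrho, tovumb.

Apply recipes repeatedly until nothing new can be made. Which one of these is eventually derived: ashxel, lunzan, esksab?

esksab

raxeld and zorrho → wexlam (Recipe 1).
Using Recipe 5, zorrho, wexlam, and tovumb make kyeorb.
raxeld and kyeorb → esksab (Recipe 6).
lunzan would need halpax, wexlam, and kyeorb (Recipe 2), but halpax is never obtained. No rule produces ashxel, and it is not given.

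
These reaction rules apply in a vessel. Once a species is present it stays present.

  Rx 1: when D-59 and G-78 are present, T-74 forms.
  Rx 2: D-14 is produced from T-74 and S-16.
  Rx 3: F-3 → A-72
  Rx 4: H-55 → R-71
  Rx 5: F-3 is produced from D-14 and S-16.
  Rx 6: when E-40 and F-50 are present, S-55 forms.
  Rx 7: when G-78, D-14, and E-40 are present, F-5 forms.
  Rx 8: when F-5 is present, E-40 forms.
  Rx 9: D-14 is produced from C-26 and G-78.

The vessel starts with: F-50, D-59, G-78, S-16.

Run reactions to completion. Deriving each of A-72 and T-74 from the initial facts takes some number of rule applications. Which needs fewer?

T-74: D-59 and G-78 present → T-74 forms (Rx 1). [1 rule application]
A-72: D-59 and G-78 present → T-74 forms (Rx 1). T-74 and S-16 present → D-14 forms (Rx 2). D-14 and S-16 present → F-3 forms (Rx 5). F-3 present → A-72 forms (Rx 3). [4 rule applications]
T-74 needs fewer.

T-74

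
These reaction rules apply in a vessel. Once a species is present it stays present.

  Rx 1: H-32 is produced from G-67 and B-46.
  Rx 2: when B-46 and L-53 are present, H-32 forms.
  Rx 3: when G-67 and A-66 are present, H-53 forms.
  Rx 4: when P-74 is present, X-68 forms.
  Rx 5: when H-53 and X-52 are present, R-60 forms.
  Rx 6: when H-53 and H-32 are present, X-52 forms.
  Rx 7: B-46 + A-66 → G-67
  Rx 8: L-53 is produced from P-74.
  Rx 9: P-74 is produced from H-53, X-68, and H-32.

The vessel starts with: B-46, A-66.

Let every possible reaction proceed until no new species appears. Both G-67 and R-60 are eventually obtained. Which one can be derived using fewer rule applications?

G-67

G-67: B-46 and A-66 present → G-67 forms (Rx 7). [1 rule application]
R-60: B-46 and A-66 present → G-67 forms (Rx 7). G-67 and B-46 present → H-32 forms (Rx 1). G-67 and A-66 present → H-53 forms (Rx 3). H-53 and H-32 present → X-52 forms (Rx 6). H-53 and X-52 present → R-60 forms (Rx 5). [5 rule applications]
G-67 needs fewer.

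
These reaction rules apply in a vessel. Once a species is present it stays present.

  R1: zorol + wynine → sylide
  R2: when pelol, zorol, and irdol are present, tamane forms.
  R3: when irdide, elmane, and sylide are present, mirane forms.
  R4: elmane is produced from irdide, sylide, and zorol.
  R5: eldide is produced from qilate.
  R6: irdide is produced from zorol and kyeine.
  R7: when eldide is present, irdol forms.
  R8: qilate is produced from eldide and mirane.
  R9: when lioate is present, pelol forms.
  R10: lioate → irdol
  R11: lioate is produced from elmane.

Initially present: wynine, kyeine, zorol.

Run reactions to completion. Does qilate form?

No

qilate would need eldide and mirane (R8), but eldide never forms.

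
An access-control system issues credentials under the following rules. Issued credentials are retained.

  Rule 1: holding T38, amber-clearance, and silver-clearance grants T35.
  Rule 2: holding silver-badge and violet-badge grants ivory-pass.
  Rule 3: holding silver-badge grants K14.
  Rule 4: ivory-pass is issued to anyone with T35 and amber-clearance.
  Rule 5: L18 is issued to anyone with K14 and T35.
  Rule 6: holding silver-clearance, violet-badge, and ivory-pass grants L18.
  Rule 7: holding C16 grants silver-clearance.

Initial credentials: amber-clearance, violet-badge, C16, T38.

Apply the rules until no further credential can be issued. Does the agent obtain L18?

Holding C16 grants silver-clearance (Rule 7).
Holding T38, amber-clearance, and silver-clearance grants T35 (Rule 1).
Holding T35 and amber-clearance grants ivory-pass (Rule 4).
Holding silver-clearance, violet-badge, and ivory-pass grants L18 (Rule 6).

Yes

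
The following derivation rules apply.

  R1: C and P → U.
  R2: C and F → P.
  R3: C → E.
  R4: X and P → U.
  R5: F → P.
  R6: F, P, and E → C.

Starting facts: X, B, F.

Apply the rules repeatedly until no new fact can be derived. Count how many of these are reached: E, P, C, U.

2

F holds, so P follows (R5).
From X and P, R4 gives U.
E would need C (R3), but C is never established.
P: reached.
C would need F, P, and E (R6), but E is never established.
U: reached.
Reached: P and U — 2 of the 4.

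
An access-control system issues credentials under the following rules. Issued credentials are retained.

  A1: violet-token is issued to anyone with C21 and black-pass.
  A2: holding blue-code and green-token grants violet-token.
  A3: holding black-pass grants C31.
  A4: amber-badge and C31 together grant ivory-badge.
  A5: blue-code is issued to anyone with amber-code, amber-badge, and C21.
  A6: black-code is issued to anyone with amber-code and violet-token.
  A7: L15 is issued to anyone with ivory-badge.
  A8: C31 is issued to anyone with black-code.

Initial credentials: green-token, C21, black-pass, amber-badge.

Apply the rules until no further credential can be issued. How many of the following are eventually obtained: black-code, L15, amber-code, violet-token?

2

Holding C21 and black-pass grants violet-token (A1).
Holding black-pass grants C31 (A3).
Holding amber-badge and C31 grants ivory-badge (A4).
Holding ivory-badge grants L15 (A7).
black-code would need amber-code and violet-token (A6), but amber-code is never granted.
L15: reached.
No rule produces amber-code, and it is not given.
violet-token: reached.
Reached: L15 and violet-token — 2 of the 4.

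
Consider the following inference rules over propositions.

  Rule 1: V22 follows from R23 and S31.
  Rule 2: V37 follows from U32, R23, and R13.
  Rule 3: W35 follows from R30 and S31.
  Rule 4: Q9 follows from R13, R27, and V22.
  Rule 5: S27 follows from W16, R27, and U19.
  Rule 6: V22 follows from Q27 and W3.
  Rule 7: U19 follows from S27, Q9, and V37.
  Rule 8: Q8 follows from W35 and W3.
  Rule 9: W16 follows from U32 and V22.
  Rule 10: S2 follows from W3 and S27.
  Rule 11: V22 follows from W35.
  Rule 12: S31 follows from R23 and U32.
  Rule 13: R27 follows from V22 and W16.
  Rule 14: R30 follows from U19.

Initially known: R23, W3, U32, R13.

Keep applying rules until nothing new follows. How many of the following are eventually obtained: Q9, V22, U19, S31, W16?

R23 and U32 hold, so S31 follows (Rule 12).
From R23 and S31, Rule 1 gives V22.
U32 and V22 hold, so W16 follows (Rule 9).
From V22 and W16, Rule 13 gives R27.
R13, R27, and V22 hold, so Q9 follows (Rule 4).
Q9: reached.
V22: reached.
U19 would need S27, Q9, and V37 (Rule 7), but S27 is never established.
S31: reached.
W16: reached.
Reached: Q9, V22, S31, and W16 — 4 of the 5.

4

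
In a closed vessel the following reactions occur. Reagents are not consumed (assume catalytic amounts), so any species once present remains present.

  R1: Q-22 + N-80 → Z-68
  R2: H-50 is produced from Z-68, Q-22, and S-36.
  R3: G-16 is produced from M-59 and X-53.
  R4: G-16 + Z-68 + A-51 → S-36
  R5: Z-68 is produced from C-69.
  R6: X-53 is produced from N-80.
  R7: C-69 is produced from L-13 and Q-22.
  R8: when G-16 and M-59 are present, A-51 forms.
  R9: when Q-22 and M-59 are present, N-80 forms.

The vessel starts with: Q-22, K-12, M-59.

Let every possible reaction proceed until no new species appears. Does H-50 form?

Yes

Q-22 and M-59 present → N-80 forms (R9).
Q-22 and N-80 present → Z-68 forms (R1).
N-80 present → X-53 forms (R6).
M-59 and X-53 present → G-16 forms (R3).
G-16 and M-59 present → A-51 forms (R8).
G-16, Z-68, and A-51 present → S-36 forms (R4).
Z-68, Q-22, and S-36 present → H-50 forms (R2).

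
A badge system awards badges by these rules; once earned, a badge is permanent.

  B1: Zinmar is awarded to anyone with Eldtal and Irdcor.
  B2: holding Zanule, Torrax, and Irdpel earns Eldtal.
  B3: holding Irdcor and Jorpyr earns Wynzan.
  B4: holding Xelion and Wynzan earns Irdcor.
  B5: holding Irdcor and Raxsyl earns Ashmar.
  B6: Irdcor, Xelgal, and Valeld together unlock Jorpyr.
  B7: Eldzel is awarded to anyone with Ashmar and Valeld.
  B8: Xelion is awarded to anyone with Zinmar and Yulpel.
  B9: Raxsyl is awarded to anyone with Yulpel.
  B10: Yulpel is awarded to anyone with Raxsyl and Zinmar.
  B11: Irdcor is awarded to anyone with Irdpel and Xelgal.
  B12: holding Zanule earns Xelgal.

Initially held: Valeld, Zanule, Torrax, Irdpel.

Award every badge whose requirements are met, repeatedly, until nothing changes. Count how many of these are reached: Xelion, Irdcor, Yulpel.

1

With Zanule, Xelgal is earned (B12).
With Irdpel and Xelgal, Irdcor is earned (B11).
Xelion would need Zinmar and Yulpel (B8), but Yulpel is never earned.
Irdcor: reached.
Yulpel would need Raxsyl and Zinmar (B10), but Raxsyl is never earned.
Reached: Irdcor — 1 of the 3.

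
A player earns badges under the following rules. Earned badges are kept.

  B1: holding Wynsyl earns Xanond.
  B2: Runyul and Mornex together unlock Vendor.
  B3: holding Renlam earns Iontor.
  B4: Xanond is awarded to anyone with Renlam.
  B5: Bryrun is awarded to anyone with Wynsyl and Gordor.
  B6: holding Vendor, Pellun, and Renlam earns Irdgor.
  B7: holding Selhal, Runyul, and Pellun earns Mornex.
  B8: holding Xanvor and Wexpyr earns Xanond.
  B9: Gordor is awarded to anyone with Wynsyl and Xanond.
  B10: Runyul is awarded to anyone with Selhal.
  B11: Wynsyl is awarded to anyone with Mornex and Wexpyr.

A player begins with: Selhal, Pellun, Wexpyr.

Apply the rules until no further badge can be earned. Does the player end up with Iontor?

No

Iontor would need Renlam (B3), but Renlam is never earned.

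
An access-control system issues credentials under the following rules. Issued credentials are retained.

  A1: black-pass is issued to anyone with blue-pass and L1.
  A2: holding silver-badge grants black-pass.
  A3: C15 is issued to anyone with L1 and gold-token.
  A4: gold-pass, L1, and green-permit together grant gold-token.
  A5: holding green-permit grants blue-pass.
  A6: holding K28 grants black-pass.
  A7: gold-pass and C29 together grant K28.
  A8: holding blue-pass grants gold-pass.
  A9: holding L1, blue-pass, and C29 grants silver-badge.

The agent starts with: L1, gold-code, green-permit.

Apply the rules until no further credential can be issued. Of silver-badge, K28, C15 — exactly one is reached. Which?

Holding green-permit grants blue-pass (A5).
Holding blue-pass grants gold-pass (A8).
Holding gold-pass, L1, and green-permit grants gold-token (A4).
Holding L1 and gold-token grants C15 (A3).
K28 would need gold-pass and C29 (A7), but C29 is never granted. silver-badge would need L1, blue-pass, and C29 (A9), but C29 is never granted.

C15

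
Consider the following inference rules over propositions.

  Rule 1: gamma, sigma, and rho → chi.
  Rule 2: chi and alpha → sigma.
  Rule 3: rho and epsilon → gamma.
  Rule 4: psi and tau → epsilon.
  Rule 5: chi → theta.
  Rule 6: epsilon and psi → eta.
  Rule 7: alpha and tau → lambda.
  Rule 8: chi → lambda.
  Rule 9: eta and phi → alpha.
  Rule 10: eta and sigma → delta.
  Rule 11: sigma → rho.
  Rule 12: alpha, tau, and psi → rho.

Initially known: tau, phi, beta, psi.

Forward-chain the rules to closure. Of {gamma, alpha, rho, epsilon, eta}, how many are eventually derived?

5

From psi and tau, Rule 4 gives epsilon.
epsilon and psi hold, so eta follows (Rule 6).
eta and phi hold, so alpha follows (Rule 9).
alpha, tau, and psi hold, so rho follows (Rule 12).
rho and epsilon hold, so gamma follows (Rule 3).
gamma: reached.
alpha: reached.
rho: reached.
epsilon: reached.
eta: reached.
All 5 are reached.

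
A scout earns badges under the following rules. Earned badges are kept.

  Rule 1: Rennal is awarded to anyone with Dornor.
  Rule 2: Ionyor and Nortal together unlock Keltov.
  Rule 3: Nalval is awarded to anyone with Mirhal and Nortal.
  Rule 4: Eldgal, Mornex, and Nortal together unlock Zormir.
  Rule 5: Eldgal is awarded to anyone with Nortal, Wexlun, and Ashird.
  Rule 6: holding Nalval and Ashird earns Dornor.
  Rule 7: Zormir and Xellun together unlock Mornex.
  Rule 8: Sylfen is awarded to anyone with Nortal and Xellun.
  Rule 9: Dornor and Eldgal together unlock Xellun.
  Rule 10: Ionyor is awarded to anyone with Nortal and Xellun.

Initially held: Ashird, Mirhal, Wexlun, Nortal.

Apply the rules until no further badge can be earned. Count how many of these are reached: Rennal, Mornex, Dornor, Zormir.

2

With Mirhal and Nortal, Nalval is earned (Rule 3).
With Nalval and Ashird, Dornor is earned (Rule 6).
With Dornor, Rennal is earned (Rule 1).
Rennal: reached.
Mornex would need Zormir and Xellun (Rule 7), but Zormir is never earned.
Dornor: reached.
Zormir would need Eldgal, Mornex, and Nortal (Rule 4), but Mornex is never earned.
Reached: Rennal and Dornor — 2 of the 4.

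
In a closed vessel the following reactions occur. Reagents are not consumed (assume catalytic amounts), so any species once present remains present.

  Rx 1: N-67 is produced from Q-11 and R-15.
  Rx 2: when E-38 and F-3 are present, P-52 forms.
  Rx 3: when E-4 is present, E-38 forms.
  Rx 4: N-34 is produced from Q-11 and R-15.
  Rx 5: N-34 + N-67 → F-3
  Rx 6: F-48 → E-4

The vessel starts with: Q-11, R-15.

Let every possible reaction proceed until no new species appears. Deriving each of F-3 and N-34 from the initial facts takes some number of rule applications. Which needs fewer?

N-34: Q-11 and R-15 present → N-34 forms (Rx 4). [1 rule application]
F-3: Q-11 and R-15 present → N-67 forms (Rx 1). Q-11 and R-15 present → N-34 forms (Rx 4). N-34 and N-67 present → F-3 forms (Rx 5). [3 rule applications]
N-34 needs fewer.

N-34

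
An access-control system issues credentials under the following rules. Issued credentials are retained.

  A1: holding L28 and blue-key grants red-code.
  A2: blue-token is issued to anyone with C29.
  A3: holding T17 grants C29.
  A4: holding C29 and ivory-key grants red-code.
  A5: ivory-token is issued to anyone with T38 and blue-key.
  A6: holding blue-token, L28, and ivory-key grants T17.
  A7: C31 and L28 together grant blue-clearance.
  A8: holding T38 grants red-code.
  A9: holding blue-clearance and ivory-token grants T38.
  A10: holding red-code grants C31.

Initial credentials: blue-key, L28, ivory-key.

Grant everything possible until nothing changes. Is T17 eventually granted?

T17 would need blue-token, L28, and ivory-key (A6), but blue-token is never granted.

No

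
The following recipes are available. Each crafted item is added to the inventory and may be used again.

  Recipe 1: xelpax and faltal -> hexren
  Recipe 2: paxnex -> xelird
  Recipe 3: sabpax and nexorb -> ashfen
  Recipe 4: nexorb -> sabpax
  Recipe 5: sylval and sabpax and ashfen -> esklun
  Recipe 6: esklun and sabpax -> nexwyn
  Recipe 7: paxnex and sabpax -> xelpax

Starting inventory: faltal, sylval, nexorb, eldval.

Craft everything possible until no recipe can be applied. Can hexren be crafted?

No

hexren would need xelpax and faltal (Recipe 1), but xelpax is never obtained.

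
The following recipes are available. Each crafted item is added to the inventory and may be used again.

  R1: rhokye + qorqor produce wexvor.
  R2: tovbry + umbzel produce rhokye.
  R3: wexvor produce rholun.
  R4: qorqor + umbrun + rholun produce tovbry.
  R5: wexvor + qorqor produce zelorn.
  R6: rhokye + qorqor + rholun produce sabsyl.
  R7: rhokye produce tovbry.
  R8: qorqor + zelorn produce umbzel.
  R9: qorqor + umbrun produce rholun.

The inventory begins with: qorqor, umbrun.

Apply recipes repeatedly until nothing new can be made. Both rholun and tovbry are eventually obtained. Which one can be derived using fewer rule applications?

rholun: qorqor + umbrun → rholun (R9). [1 rule application]
tovbry: qorqor + umbrun → rholun (R9). qorqor + umbrun + rholun → tovbry (R4). [2 rule applications]
rholun needs fewer.

rholun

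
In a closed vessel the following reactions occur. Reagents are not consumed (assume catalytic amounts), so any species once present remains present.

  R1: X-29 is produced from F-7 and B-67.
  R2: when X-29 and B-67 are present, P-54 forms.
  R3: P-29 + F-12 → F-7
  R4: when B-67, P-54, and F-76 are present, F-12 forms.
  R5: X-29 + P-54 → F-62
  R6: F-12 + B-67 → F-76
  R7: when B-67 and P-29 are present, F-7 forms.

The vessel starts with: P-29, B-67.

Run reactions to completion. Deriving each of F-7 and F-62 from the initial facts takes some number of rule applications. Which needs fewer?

F-7: B-67 and P-29 present → F-7 forms (R7). [1 rule application]
F-62: B-67 and P-29 present → F-7 forms (R7). F-7 and B-67 present → X-29 forms (R1). X-29 and B-67 present → P-54 forms (R2). X-29 and P-54 present → F-62 forms (R5). [4 rule applications]
F-7 needs fewer.

F-7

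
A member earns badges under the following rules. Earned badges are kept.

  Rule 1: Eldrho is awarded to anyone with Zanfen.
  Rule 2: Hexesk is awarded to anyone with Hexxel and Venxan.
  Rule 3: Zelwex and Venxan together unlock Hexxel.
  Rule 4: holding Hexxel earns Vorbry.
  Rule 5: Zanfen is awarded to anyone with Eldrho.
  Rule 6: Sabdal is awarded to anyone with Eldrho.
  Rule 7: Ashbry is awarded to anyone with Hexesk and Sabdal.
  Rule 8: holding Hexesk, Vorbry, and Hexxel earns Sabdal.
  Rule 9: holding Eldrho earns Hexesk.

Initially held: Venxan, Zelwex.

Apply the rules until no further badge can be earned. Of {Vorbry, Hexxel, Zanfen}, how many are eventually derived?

With Zelwex and Venxan, Hexxel is earned (Rule 3).
With Hexxel, Vorbry is earned (Rule 4).
Vorbry: reached.
Hexxel: reached.
Zanfen would need Eldrho (Rule 5), but Eldrho is never earned.
Reached: Vorbry and Hexxel — 2 of the 3.

2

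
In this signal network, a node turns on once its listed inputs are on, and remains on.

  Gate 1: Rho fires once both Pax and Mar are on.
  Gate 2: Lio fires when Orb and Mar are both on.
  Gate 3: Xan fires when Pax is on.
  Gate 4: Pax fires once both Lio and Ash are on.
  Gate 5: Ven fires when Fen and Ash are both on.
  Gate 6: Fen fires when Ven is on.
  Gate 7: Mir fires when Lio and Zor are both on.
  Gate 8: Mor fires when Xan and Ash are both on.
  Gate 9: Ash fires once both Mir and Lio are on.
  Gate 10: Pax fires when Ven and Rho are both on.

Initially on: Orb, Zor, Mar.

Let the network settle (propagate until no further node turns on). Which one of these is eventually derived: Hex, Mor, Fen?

Orb and Mar are on, so Lio fires (Gate 2).
Lio and Zor are on, so Mir fires (Gate 7).
Gate 9: Mir and Lio on → Ash on.
Lio and Ash are on, so Pax fires (Gate 4).
Pax is on, so Xan fires (Gate 3).
Xan and Ash are on, so Mor fires (Gate 8).
Fen would need Ven (Gate 6), but Ven never turns on. No rule produces Hex, and it is not given.

Mor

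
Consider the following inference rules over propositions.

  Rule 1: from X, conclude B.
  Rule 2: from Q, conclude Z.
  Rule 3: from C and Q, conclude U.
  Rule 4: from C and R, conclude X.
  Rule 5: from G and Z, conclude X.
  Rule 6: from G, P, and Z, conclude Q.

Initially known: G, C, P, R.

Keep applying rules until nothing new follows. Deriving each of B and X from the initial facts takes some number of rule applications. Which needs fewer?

X

X: C and R hold, so X follows (Rule 4). [1 rule application]
B: C and R hold, so X follows (Rule 4). From X, Rule 1 gives B. [2 rule applications]
X needs fewer.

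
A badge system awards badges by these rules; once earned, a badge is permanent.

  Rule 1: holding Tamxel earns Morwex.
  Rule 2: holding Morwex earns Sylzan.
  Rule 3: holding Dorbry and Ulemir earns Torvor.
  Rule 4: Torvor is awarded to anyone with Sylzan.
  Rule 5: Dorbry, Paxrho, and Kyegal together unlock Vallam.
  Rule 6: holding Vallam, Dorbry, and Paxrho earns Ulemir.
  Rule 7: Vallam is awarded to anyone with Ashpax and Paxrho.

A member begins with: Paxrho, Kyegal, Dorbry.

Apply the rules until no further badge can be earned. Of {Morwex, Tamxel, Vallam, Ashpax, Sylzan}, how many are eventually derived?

1

With Dorbry, Paxrho, and Kyegal, Vallam is earned (Rule 5).
Morwex would need Tamxel (Rule 1), but Tamxel is never earned.
No rule produces Tamxel, and it is not given.
Vallam: reached.
No rule produces Ashpax, and it is not given.
Sylzan would need Morwex (Rule 2), but Morwex is never earned.
Reached: Vallam — 1 of the 5.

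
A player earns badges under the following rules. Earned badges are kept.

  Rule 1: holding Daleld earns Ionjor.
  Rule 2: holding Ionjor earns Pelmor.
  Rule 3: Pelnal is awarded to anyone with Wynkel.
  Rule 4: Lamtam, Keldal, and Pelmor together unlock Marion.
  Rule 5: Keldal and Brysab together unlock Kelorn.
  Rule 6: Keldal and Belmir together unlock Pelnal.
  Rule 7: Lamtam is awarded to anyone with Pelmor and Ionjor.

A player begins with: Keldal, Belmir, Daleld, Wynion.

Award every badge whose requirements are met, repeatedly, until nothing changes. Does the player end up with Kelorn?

Kelorn would need Keldal and Brysab (Rule 5), but Brysab is never earned.

No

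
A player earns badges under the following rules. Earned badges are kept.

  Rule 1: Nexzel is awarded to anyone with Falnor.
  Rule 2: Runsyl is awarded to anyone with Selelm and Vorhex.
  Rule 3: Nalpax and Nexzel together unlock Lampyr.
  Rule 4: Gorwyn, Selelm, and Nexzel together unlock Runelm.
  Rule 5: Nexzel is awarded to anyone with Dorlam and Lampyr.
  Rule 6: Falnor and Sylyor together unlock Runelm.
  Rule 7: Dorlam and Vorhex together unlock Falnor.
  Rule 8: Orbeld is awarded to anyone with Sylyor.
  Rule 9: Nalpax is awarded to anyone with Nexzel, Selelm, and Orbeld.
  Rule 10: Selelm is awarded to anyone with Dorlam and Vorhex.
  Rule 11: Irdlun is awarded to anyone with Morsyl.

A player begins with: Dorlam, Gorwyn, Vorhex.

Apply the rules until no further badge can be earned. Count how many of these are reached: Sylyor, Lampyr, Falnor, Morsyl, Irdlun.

With Dorlam and Vorhex, Falnor is earned (Rule 7).
No rule produces Sylyor, and it is not given.
Lampyr would need Nalpax and Nexzel (Rule 3), but Nalpax is never earned.
Falnor: reached.
No rule produces Morsyl, and it is not given.
Irdlun would need Morsyl (Rule 11), but Morsyl is never earned.
Reached: Falnor — 1 of the 5.

1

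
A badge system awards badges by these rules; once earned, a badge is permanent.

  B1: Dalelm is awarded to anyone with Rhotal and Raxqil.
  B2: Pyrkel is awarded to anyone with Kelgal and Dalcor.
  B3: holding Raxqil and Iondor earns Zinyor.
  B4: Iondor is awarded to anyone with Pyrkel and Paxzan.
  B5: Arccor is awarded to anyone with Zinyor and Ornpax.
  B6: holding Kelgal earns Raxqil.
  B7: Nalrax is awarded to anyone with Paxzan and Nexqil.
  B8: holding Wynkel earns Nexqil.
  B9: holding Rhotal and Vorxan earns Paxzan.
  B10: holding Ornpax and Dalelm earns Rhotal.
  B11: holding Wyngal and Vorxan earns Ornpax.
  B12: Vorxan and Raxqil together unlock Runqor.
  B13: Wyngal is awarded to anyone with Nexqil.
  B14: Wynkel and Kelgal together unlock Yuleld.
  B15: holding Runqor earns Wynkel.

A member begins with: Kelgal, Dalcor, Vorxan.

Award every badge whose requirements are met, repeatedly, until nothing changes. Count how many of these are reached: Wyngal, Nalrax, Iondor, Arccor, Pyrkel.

2

With Kelgal and Dalcor, Pyrkel is earned (B2).
With Kelgal, Raxqil is earned (B6).
With Vorxan and Raxqil, Runqor is earned (B12).
With Runqor, Wynkel is earned (B15).
With Wynkel, Nexqil is earned (B8).
With Nexqil, Wyngal is earned (B13).
Wyngal: reached.
Nalrax would need Paxzan and Nexqil (B7), but Paxzan is never earned.
Iondor would need Pyrkel and Paxzan (B4), but Paxzan is never earned.
Arccor would need Zinyor and Ornpax (B5), but Zinyor is never earned.
Pyrkel: reached.
Reached: Wyngal and Pyrkel — 2 of the 5.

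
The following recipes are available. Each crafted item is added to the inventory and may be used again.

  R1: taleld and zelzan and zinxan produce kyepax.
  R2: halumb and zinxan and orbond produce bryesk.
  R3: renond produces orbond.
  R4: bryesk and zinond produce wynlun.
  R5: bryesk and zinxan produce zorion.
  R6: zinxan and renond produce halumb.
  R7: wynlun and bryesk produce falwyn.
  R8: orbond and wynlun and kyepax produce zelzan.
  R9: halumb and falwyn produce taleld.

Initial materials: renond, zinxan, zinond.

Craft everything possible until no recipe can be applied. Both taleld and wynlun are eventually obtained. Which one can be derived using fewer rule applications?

wynlun: Using R6, zinxan and renond make halumb. renond → orbond (R3). halumb and zinxan and orbond → bryesk (R2). bryesk and zinond → wynlun (R4). [4 rule applications]
taleld: Using R6, zinxan and renond make halumb. renond → orbond (R3). halumb and zinxan and orbond → bryesk (R2). Using R4, bryesk and zinond make wynlun. Using R7, wynlun and bryesk make falwyn. halumb and falwyn → taleld (R9). [6 rule applications]
wynlun needs fewer.

wynlun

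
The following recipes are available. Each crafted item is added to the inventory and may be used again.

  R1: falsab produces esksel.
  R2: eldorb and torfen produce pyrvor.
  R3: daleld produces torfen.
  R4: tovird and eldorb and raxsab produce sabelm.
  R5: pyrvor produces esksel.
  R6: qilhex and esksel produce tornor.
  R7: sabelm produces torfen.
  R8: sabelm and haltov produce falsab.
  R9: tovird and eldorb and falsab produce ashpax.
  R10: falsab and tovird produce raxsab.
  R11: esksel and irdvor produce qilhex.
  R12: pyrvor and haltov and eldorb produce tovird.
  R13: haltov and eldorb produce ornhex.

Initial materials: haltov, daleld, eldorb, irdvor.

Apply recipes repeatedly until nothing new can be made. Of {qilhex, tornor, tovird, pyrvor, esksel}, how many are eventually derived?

Using R3, daleld makes torfen.
Using R2, eldorb and torfen make pyrvor.
Using R12, pyrvor, haltov, and eldorb make tovird.
pyrvor → esksel (R5).
Using R11, esksel and irdvor make qilhex.
Using R6, qilhex and esksel make tornor.
qilhex: reached.
tornor: reached.
tovird: reached.
pyrvor: reached.
esksel: reached.
All 5 are reached.

5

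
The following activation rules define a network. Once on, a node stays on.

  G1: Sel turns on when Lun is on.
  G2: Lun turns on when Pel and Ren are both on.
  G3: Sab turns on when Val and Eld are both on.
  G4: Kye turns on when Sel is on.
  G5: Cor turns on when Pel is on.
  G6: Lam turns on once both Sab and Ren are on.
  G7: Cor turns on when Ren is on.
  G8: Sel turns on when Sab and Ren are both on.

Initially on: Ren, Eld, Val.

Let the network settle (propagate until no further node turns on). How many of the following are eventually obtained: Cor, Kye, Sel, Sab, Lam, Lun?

Val and Eld are on, so Sab turns on (G3).
G7: Ren on → Cor on.
Sab and Ren are on, so Sel turns on (G8).
Sab and Ren are on, so Lam turns on (G6).
G4: Sel on → Kye on.
Cor: reached.
Kye: reached.
Sel: reached.
Sab: reached.
Lam: reached.
Lun would need Pel and Ren (G2), but Pel never turns on.
Reached: Cor, Kye, Sel, Sab, and Lam — 5 of the 6.

5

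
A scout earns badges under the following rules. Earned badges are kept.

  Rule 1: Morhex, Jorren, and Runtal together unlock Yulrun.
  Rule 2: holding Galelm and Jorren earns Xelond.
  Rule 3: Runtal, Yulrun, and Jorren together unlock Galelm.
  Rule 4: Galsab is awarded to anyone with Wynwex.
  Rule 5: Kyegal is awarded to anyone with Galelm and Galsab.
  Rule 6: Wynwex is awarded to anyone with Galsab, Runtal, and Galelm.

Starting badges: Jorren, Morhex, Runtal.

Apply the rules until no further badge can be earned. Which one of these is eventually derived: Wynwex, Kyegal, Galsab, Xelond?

With Morhex, Jorren, and Runtal, Yulrun is earned (Rule 1).
With Runtal, Yulrun, and Jorren, Galelm is earned (Rule 3).
With Galelm and Jorren, Xelond is earned (Rule 2).
Galsab would need Wynwex (Rule 4), but Wynwex is never earned. Wynwex would need Galsab, Runtal, and Galelm (Rule 6), but Galsab is never earned. Kyegal would need Galelm and Galsab (Rule 5), but Galsab is never earned.

Xelond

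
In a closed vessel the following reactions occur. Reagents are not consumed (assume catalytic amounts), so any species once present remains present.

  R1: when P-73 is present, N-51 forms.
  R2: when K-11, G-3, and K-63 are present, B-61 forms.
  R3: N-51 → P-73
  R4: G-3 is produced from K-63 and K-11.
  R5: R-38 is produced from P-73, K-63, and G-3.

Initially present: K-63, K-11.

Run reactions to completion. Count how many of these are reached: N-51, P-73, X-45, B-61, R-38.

1

K-63 and K-11 present → G-3 forms (R4).
K-11, G-3, and K-63 present → B-61 forms (R2).
N-51 would need P-73 (R1), but P-73 never forms.
P-73 would need N-51 (R3), but N-51 never forms.
No rule produces X-45, and it is not given.
B-61: reached.
R-38 would need P-73, K-63, and G-3 (R5), but P-73 never forms.
Reached: B-61 — 1 of the 5.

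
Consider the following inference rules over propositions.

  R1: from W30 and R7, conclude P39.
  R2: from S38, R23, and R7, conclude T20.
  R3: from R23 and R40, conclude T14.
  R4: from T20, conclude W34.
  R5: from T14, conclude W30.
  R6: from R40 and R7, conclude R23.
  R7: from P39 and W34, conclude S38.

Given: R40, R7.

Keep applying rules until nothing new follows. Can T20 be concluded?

No

T20 would need S38, R23, and R7 (R2), but S38 is never established.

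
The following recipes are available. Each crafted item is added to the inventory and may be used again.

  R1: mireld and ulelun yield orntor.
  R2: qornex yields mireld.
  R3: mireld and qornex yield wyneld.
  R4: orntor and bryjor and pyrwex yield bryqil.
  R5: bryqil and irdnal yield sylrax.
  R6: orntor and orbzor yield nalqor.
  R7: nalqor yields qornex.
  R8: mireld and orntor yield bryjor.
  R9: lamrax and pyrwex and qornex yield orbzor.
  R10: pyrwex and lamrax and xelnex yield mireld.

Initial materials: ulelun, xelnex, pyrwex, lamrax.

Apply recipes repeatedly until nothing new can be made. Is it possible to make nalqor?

nalqor would need orntor and orbzor (R6), but orbzor is never obtained.

No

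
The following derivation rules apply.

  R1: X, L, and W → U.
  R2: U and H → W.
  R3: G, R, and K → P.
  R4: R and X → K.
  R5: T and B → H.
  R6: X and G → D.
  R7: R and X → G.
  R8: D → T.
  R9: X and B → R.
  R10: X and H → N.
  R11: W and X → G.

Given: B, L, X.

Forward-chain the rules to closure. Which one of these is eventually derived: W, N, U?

X and B hold, so R follows (R9).
From R and X, R7 gives G.
From X and G, R6 gives D.
From D, R8 gives T.
T and B hold, so H follows (R5).
From X and H, R10 gives N.
U would need X, L, and W (R1), but W is never established. W would need U and H (R2), but U is never established.

N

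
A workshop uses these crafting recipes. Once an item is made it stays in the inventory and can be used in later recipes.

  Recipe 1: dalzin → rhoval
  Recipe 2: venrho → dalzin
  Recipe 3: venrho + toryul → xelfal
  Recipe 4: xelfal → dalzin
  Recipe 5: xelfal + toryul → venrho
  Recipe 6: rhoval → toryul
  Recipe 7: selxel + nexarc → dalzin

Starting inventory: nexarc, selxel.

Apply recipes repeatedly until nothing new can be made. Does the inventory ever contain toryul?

Yes

Using Recipe 7, selxel and nexarc make dalzin.
dalzin → rhoval (Recipe 1).
Using Recipe 6, rhoval makes toryul.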